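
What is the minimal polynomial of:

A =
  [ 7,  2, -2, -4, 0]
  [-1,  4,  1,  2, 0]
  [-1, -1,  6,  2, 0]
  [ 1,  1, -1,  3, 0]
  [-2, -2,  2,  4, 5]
x^2 - 10*x + 25

The characteristic polynomial is χ_A(x) = (x - 5)^5, so the eigenvalues are known. The minimal polynomial is
  m_A(x) = Π_λ (x − λ)^{k_λ}
where k_λ is the size of the *largest* Jordan block for λ (equivalently, the smallest k with (A − λI)^k v = 0 for every generalised eigenvector v of λ).

  λ = 5: largest Jordan block has size 2, contributing (x − 5)^2

So m_A(x) = (x - 5)^2 = x^2 - 10*x + 25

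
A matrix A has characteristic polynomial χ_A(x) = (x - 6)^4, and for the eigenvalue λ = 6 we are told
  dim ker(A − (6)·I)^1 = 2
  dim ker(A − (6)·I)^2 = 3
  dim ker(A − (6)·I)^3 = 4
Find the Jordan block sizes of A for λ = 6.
Block sizes for λ = 6: [3, 1]

From the dimensions of kernels of powers, the number of Jordan blocks of size at least j is d_j − d_{j−1} where d_j = dim ker(N^j) (with d_0 = 0). Computing the differences gives [2, 1, 1].
The number of blocks of size exactly k is (#blocks of size ≥ k) − (#blocks of size ≥ k + 1), so the partition is: 1 block(s) of size 1, 1 block(s) of size 3.
In nonincreasing order the block sizes are [3, 1].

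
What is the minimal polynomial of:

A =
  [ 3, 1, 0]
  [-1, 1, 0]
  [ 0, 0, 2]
x^2 - 4*x + 4

The characteristic polynomial is χ_A(x) = (x - 2)^3, so the eigenvalues are known. The minimal polynomial is
  m_A(x) = Π_λ (x − λ)^{k_λ}
where k_λ is the size of the *largest* Jordan block for λ (equivalently, the smallest k with (A − λI)^k v = 0 for every generalised eigenvector v of λ).

  λ = 2: largest Jordan block has size 2, contributing (x − 2)^2

So m_A(x) = (x - 2)^2 = x^2 - 4*x + 4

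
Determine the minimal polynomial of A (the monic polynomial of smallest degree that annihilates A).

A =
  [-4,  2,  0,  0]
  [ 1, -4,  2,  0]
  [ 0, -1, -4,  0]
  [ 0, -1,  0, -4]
x^3 + 12*x^2 + 48*x + 64

The characteristic polynomial is χ_A(x) = (x + 4)^4, so the eigenvalues are known. The minimal polynomial is
  m_A(x) = Π_λ (x − λ)^{k_λ}
where k_λ is the size of the *largest* Jordan block for λ (equivalently, the smallest k with (A − λI)^k v = 0 for every generalised eigenvector v of λ).

  λ = -4: largest Jordan block has size 3, contributing (x + 4)^3

So m_A(x) = (x + 4)^3 = x^3 + 12*x^2 + 48*x + 64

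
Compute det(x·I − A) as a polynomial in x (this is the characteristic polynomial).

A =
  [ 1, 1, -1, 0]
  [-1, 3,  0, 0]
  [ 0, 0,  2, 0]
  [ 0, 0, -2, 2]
x^4 - 8*x^3 + 24*x^2 - 32*x + 16

Expanding det(x·I − A) (e.g. by cofactor expansion or by noting that A is similar to its Jordan form J, which has the same characteristic polynomial as A) gives
  χ_A(x) = x^4 - 8*x^3 + 24*x^2 - 32*x + 16
which factors as (x - 2)^4. The eigenvalues (with algebraic multiplicities) are λ = 2 with multiplicity 4.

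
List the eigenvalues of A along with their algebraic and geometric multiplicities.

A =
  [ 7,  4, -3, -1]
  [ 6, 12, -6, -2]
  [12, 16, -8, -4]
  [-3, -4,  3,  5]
λ = 4: alg = 4, geom = 3

Step 1 — factor the characteristic polynomial to read off the algebraic multiplicities:
  χ_A(x) = (x - 4)^4

Step 2 — compute geometric multiplicities via the rank-nullity identity g(λ) = n − rank(A − λI):
  rank(A − (4)·I) = 1, so dim ker(A − (4)·I) = n − 1 = 3

Summary:
  λ = 4: algebraic multiplicity = 4, geometric multiplicity = 3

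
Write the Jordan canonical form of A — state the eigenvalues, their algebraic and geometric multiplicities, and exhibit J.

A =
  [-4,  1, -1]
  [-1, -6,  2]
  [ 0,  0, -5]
J_3(-5)

The characteristic polynomial is
  det(x·I − A) = x^3 + 15*x^2 + 75*x + 125 = (x + 5)^3

Eigenvalues and multiplicities (the geometric multiplicity of λ is n − rank(A − λI), which equals the number of Jordan blocks for λ):
  λ = -5: algebraic multiplicity = 3, geometric multiplicity = 1

Determining the block sizes for each eigenvalue:
  λ = -5: one block (gm = 1), so the single block has size am = 3 → block sizes [3]

Assembling the blocks gives a Jordan form
J =
  [-5,  1,  0]
  [ 0, -5,  1]
  [ 0,  0, -5]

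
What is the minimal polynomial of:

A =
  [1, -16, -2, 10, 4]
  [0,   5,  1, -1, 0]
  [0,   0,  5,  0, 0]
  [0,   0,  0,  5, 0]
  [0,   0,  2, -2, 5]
x^3 - 11*x^2 + 35*x - 25

The characteristic polynomial is χ_A(x) = (x - 5)^4*(x - 1), so the eigenvalues are known. The minimal polynomial is
  m_A(x) = Π_λ (x − λ)^{k_λ}
where k_λ is the size of the *largest* Jordan block for λ (equivalently, the smallest k with (A − λI)^k v = 0 for every generalised eigenvector v of λ).

  λ = 1: largest Jordan block has size 1, contributing (x − 1)
  λ = 5: largest Jordan block has size 2, contributing (x − 5)^2

So m_A(x) = (x - 5)^2*(x - 1) = x^3 - 11*x^2 + 35*x - 25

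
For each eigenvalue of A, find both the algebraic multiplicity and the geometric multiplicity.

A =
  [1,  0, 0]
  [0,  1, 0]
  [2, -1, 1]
λ = 1: alg = 3, geom = 2

Step 1 — factor the characteristic polynomial to read off the algebraic multiplicities:
  χ_A(x) = (x - 1)^3

Step 2 — compute geometric multiplicities via the rank-nullity identity g(λ) = n − rank(A − λI):
  rank(A − (1)·I) = 1, so dim ker(A − (1)·I) = n − 1 = 2

Summary:
  λ = 1: algebraic multiplicity = 3, geometric multiplicity = 2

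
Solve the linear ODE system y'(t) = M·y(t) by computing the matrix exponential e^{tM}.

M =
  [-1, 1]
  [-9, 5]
e^{tM} =
  [-3*t*exp(2*t) + exp(2*t), t*exp(2*t)]
  [-9*t*exp(2*t), 3*t*exp(2*t) + exp(2*t)]

Strategy: write M = P · J · P⁻¹ where J is a Jordan canonical form, so e^{tM} = P · e^{tJ} · P⁻¹, and e^{tJ} can be computed block-by-block.

M has Jordan form
J =
  [2, 1]
  [0, 2]
(up to reordering of blocks).

Per-block formulas:
  For a 2×2 Jordan block J_2(2): exp(t · J_2(2)) = e^(2t)·(I + t·N), where N is the 2×2 nilpotent shift.

After assembling e^{tJ} and conjugating by P, we get:

e^{tM} =
  [-3*t*exp(2*t) + exp(2*t), t*exp(2*t)]
  [-9*t*exp(2*t), 3*t*exp(2*t) + exp(2*t)]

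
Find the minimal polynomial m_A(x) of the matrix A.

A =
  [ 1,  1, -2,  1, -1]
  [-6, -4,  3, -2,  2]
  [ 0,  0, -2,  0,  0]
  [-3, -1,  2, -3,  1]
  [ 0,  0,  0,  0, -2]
x^3 + 6*x^2 + 12*x + 8

The characteristic polynomial is χ_A(x) = (x + 2)^5, so the eigenvalues are known. The minimal polynomial is
  m_A(x) = Π_λ (x − λ)^{k_λ}
where k_λ is the size of the *largest* Jordan block for λ (equivalently, the smallest k with (A − λI)^k v = 0 for every generalised eigenvector v of λ).

  λ = -2: largest Jordan block has size 3, contributing (x + 2)^3

So m_A(x) = (x + 2)^3 = x^3 + 6*x^2 + 12*x + 8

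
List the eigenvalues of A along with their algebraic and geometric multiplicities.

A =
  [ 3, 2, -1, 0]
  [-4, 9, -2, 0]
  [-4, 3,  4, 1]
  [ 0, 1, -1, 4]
λ = 5: alg = 4, geom = 2

Step 1 — factor the characteristic polynomial to read off the algebraic multiplicities:
  χ_A(x) = (x - 5)^4

Step 2 — compute geometric multiplicities via the rank-nullity identity g(λ) = n − rank(A − λI):
  rank(A − (5)·I) = 2, so dim ker(A − (5)·I) = n − 2 = 2

Summary:
  λ = 5: algebraic multiplicity = 4, geometric multiplicity = 2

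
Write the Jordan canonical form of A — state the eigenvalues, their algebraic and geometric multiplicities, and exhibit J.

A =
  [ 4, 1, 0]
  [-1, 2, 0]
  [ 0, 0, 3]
J_2(3) ⊕ J_1(3)

The characteristic polynomial is
  det(x·I − A) = x^3 - 9*x^2 + 27*x - 27 = (x - 3)^3

Eigenvalues and multiplicities (the geometric multiplicity of λ is n − rank(A − λI), which equals the number of Jordan blocks for λ):
  λ = 3: algebraic multiplicity = 3, geometric multiplicity = 2

Determining the block sizes for each eigenvalue:
  λ = 3: 2 blocks summing to 3 forces exactly one block of size 2 and the rest size 1 → block sizes [2, 1]

Assembling the blocks gives a Jordan form
J =
  [3, 1, 0]
  [0, 3, 0]
  [0, 0, 3]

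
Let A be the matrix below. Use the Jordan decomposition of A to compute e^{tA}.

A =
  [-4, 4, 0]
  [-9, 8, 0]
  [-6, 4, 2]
e^{tA} =
  [-6*t*exp(2*t) + exp(2*t), 4*t*exp(2*t), 0]
  [-9*t*exp(2*t), 6*t*exp(2*t) + exp(2*t), 0]
  [-6*t*exp(2*t), 4*t*exp(2*t), exp(2*t)]

Strategy: write A = P · J · P⁻¹ where J is a Jordan canonical form, so e^{tA} = P · e^{tJ} · P⁻¹, and e^{tJ} can be computed block-by-block.

A has Jordan form
J =
  [2, 1, 0]
  [0, 2, 0]
  [0, 0, 2]
(up to reordering of blocks).

Per-block formulas:
  For a 2×2 Jordan block J_2(2): exp(t · J_2(2)) = e^(2t)·(I + t·N), where N is the 2×2 nilpotent shift.
  For a 1×1 block at λ = 2: exp(t · [2]) = [e^(2t)].

After assembling e^{tJ} and conjugating by P, we get:

e^{tA} =
  [-6*t*exp(2*t) + exp(2*t), 4*t*exp(2*t), 0]
  [-9*t*exp(2*t), 6*t*exp(2*t) + exp(2*t), 0]
  [-6*t*exp(2*t), 4*t*exp(2*t), exp(2*t)]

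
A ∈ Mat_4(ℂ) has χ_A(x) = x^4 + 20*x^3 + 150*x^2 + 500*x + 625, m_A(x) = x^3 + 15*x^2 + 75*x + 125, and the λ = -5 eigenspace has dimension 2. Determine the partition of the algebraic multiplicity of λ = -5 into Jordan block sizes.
Block sizes for λ = -5: [3, 1]

Step 1 — from the characteristic polynomial, algebraic multiplicity of λ = -5 is 4. From dim ker(A − (-5)·I) = 2, there are exactly 2 Jordan blocks for λ = -5.
Step 2 — from the minimal polynomial, the factor (x + 5)^3 tells us the largest block for λ = -5 has size 3.
Step 3 — with total size 4, 2 blocks, and largest block 3, the block sizes (in nonincreasing order) are [3, 1].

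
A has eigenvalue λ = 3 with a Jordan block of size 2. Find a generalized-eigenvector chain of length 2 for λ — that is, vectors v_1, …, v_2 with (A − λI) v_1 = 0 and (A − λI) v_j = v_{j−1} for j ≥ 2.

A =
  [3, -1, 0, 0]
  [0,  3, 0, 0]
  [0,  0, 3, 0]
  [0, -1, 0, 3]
A Jordan chain for λ = 3 of length 2:
v_1 = (-1, 0, 0, -1)ᵀ
v_2 = (0, 1, 0, 0)ᵀ

Let N = A − (3)·I. We want v_2 with N^2 v_2 = 0 but N^1 v_2 ≠ 0; then v_{j-1} := N · v_j for j = 2, …, 2.

Pick v_2 = (0, 1, 0, 0)ᵀ.
Then v_1 = N · v_2 = (-1, 0, 0, -1)ᵀ.

Sanity check: (A − (3)·I) v_1 = (0, 0, 0, 0)ᵀ = 0. ✓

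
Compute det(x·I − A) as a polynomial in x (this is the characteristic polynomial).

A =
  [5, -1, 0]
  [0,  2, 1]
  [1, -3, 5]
x^3 - 12*x^2 + 48*x - 64

Expanding det(x·I − A) (e.g. by cofactor expansion or by noting that A is similar to its Jordan form J, which has the same characteristic polynomial as A) gives
  χ_A(x) = x^3 - 12*x^2 + 48*x - 64
which factors as (x - 4)^3. The eigenvalues (with algebraic multiplicities) are λ = 4 with multiplicity 3.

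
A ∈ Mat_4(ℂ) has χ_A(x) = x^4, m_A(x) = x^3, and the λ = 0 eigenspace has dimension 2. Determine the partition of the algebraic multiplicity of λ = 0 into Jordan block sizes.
Block sizes for λ = 0: [3, 1]

Step 1 — from the characteristic polynomial, algebraic multiplicity of λ = 0 is 4. From dim ker(A − (0)·I) = 2, there are exactly 2 Jordan blocks for λ = 0.
Step 2 — from the minimal polynomial, the factor (x − 0)^3 tells us the largest block for λ = 0 has size 3.
Step 3 — with total size 4, 2 blocks, and largest block 3, the block sizes (in nonincreasing order) are [3, 1].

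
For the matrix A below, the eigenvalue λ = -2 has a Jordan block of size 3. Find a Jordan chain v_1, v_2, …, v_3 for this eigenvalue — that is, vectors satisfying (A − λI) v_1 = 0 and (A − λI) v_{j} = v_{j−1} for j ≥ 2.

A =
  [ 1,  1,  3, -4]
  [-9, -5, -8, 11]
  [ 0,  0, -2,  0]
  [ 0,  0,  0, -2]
A Jordan chain for λ = -2 of length 3:
v_1 = (1, -3, 0, 0)ᵀ
v_2 = (3, -8, 0, 0)ᵀ
v_3 = (0, 0, 1, 0)ᵀ

Let N = A − (-2)·I. We want v_3 with N^3 v_3 = 0 but N^2 v_3 ≠ 0; then v_{j-1} := N · v_j for j = 3, …, 2.

Pick v_3 = (0, 0, 1, 0)ᵀ.
Then v_2 = N · v_3 = (3, -8, 0, 0)ᵀ.
Then v_1 = N · v_2 = (1, -3, 0, 0)ᵀ.

Sanity check: (A − (-2)·I) v_1 = (0, 0, 0, 0)ᵀ = 0. ✓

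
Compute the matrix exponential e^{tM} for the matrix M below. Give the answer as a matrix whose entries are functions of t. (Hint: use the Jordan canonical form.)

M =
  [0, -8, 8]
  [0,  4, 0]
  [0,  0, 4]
e^{tM} =
  [1, 2 - 2*exp(4*t), 2*exp(4*t) - 2]
  [0, exp(4*t), 0]
  [0, 0, exp(4*t)]

Strategy: write M = P · J · P⁻¹ where J is a Jordan canonical form, so e^{tM} = P · e^{tJ} · P⁻¹, and e^{tJ} can be computed block-by-block.

M has Jordan form
J =
  [0, 0, 0]
  [0, 4, 0]
  [0, 0, 4]
(up to reordering of blocks).

Per-block formulas:
  For a 1×1 block at λ = 0: exp(t · [0]) = [e^(0t)].
  For a 1×1 block at λ = 4: exp(t · [4]) = [e^(4t)].

After assembling e^{tJ} and conjugating by P, we get:

e^{tM} =
  [1, 2 - 2*exp(4*t), 2*exp(4*t) - 2]
  [0, exp(4*t), 0]
  [0, 0, exp(4*t)]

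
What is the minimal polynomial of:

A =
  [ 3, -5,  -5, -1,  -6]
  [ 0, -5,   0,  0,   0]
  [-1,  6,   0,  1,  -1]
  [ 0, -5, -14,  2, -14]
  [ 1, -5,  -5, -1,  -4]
x^4 + 6*x^3 - 11*x^2 - 60*x + 100

The characteristic polynomial is χ_A(x) = (x - 2)^3*(x + 5)^2, so the eigenvalues are known. The minimal polynomial is
  m_A(x) = Π_λ (x − λ)^{k_λ}
where k_λ is the size of the *largest* Jordan block for λ (equivalently, the smallest k with (A − λI)^k v = 0 for every generalised eigenvector v of λ).

  λ = -5: largest Jordan block has size 2, contributing (x + 5)^2
  λ = 2: largest Jordan block has size 2, contributing (x − 2)^2

So m_A(x) = (x - 2)^2*(x + 5)^2 = x^4 + 6*x^3 - 11*x^2 - 60*x + 100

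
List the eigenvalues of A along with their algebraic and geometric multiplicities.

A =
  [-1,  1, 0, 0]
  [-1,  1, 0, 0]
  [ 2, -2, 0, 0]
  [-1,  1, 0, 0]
λ = 0: alg = 4, geom = 3

Step 1 — factor the characteristic polynomial to read off the algebraic multiplicities:
  χ_A(x) = x^4

Step 2 — compute geometric multiplicities via the rank-nullity identity g(λ) = n − rank(A − λI):
  rank(A − (0)·I) = 1, so dim ker(A − (0)·I) = n − 1 = 3

Summary:
  λ = 0: algebraic multiplicity = 4, geometric multiplicity = 3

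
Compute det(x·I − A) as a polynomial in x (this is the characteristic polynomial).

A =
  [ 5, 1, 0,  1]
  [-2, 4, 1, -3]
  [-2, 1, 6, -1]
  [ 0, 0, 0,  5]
x^4 - 20*x^3 + 150*x^2 - 500*x + 625

Expanding det(x·I − A) (e.g. by cofactor expansion or by noting that A is similar to its Jordan form J, which has the same characteristic polynomial as A) gives
  χ_A(x) = x^4 - 20*x^3 + 150*x^2 - 500*x + 625
which factors as (x - 5)^4. The eigenvalues (with algebraic multiplicities) are λ = 5 with multiplicity 4.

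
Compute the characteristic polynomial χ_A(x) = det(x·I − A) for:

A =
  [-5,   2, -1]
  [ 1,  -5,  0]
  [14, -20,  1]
x^3 + 9*x^2 + 27*x + 27

Expanding det(x·I − A) (e.g. by cofactor expansion or by noting that A is similar to its Jordan form J, which has the same characteristic polynomial as A) gives
  χ_A(x) = x^3 + 9*x^2 + 27*x + 27
which factors as (x + 3)^3. The eigenvalues (with algebraic multiplicities) are λ = -3 with multiplicity 3.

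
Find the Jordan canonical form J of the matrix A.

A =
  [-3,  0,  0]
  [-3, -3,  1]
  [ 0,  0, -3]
J_2(-3) ⊕ J_1(-3)

The characteristic polynomial is
  det(x·I − A) = x^3 + 9*x^2 + 27*x + 27 = (x + 3)^3

Eigenvalues and multiplicities (the geometric multiplicity of λ is n − rank(A − λI), which equals the number of Jordan blocks for λ):
  λ = -3: algebraic multiplicity = 3, geometric multiplicity = 2

Determining the block sizes for each eigenvalue:
  λ = -3: 2 blocks summing to 3 forces exactly one block of size 2 and the rest size 1 → block sizes [2, 1]

Assembling the blocks gives a Jordan form
J =
  [-3,  1,  0]
  [ 0, -3,  0]
  [ 0,  0, -3]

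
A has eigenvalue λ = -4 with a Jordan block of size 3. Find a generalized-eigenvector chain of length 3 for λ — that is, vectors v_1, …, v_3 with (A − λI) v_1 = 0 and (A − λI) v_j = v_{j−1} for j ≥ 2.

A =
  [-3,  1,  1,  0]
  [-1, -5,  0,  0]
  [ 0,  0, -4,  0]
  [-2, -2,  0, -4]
A Jordan chain for λ = -4 of length 3:
v_1 = (1, -1, 0, -2)ᵀ
v_2 = (1, 0, 0, 0)ᵀ
v_3 = (0, 0, 1, 0)ᵀ

Let N = A − (-4)·I. We want v_3 with N^3 v_3 = 0 but N^2 v_3 ≠ 0; then v_{j-1} := N · v_j for j = 3, …, 2.

Pick v_3 = (0, 0, 1, 0)ᵀ.
Then v_2 = N · v_3 = (1, 0, 0, 0)ᵀ.
Then v_1 = N · v_2 = (1, -1, 0, -2)ᵀ.

Sanity check: (A − (-4)·I) v_1 = (0, 0, 0, 0)ᵀ = 0. ✓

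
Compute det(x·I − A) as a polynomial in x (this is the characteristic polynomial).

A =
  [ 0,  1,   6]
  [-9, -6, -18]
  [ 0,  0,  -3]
x^3 + 9*x^2 + 27*x + 27

Expanding det(x·I − A) (e.g. by cofactor expansion or by noting that A is similar to its Jordan form J, which has the same characteristic polynomial as A) gives
  χ_A(x) = x^3 + 9*x^2 + 27*x + 27
which factors as (x + 3)^3. The eigenvalues (with algebraic multiplicities) are λ = -3 with multiplicity 3.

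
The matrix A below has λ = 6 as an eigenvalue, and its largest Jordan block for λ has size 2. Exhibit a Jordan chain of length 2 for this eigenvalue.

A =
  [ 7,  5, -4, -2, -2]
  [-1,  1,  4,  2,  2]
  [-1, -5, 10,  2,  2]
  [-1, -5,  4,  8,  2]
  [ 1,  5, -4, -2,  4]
A Jordan chain for λ = 6 of length 2:
v_1 = (1, -1, -1, -1, 1)ᵀ
v_2 = (1, 0, 0, 0, 0)ᵀ

Let N = A − (6)·I. We want v_2 with N^2 v_2 = 0 but N^1 v_2 ≠ 0; then v_{j-1} := N · v_j for j = 2, …, 2.

Pick v_2 = (1, 0, 0, 0, 0)ᵀ.
Then v_1 = N · v_2 = (1, -1, -1, -1, 1)ᵀ.

Sanity check: (A − (6)·I) v_1 = (0, 0, 0, 0, 0)ᵀ = 0. ✓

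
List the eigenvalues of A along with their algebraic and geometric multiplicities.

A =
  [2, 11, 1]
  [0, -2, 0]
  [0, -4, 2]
λ = -2: alg = 1, geom = 1; λ = 2: alg = 2, geom = 1

Step 1 — factor the characteristic polynomial to read off the algebraic multiplicities:
  χ_A(x) = (x - 2)^2*(x + 2)

Step 2 — compute geometric multiplicities via the rank-nullity identity g(λ) = n − rank(A − λI):
  rank(A − (-2)·I) = 2, so dim ker(A − (-2)·I) = n − 2 = 1
  rank(A − (2)·I) = 2, so dim ker(A − (2)·I) = n − 2 = 1

Summary:
  λ = -2: algebraic multiplicity = 1, geometric multiplicity = 1
  λ = 2: algebraic multiplicity = 2, geometric multiplicity = 1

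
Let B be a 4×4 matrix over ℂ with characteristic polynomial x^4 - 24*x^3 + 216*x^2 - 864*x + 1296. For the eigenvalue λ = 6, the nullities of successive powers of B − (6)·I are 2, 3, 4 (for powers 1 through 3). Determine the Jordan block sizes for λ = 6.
Block sizes for λ = 6: [3, 1]

From the dimensions of kernels of powers, the number of Jordan blocks of size at least j is d_j − d_{j−1} where d_j = dim ker(N^j) (with d_0 = 0). Computing the differences gives [2, 1, 1].
The number of blocks of size exactly k is (#blocks of size ≥ k) − (#blocks of size ≥ k + 1), so the partition is: 1 block(s) of size 1, 1 block(s) of size 3.
In nonincreasing order the block sizes are [3, 1].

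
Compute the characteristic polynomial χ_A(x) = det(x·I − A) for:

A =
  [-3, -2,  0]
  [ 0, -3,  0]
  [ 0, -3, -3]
x^3 + 9*x^2 + 27*x + 27

Expanding det(x·I − A) (e.g. by cofactor expansion or by noting that A is similar to its Jordan form J, which has the same characteristic polynomial as A) gives
  χ_A(x) = x^3 + 9*x^2 + 27*x + 27
which factors as (x + 3)^3. The eigenvalues (with algebraic multiplicities) are λ = -3 with multiplicity 3.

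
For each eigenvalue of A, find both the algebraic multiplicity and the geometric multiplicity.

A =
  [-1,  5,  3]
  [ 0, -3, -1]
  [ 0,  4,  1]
λ = -1: alg = 3, geom = 1

Step 1 — factor the characteristic polynomial to read off the algebraic multiplicities:
  χ_A(x) = (x + 1)^3

Step 2 — compute geometric multiplicities via the rank-nullity identity g(λ) = n − rank(A − λI):
  rank(A − (-1)·I) = 2, so dim ker(A − (-1)·I) = n − 2 = 1

Summary:
  λ = -1: algebraic multiplicity = 3, geometric multiplicity = 1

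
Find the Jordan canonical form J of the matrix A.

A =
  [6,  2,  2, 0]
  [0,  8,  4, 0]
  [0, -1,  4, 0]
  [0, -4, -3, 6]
J_3(6) ⊕ J_1(6)

The characteristic polynomial is
  det(x·I − A) = x^4 - 24*x^3 + 216*x^2 - 864*x + 1296 = (x - 6)^4

Eigenvalues and multiplicities (the geometric multiplicity of λ is n − rank(A − λI), which equals the number of Jordan blocks for λ):
  λ = 6: algebraic multiplicity = 4, geometric multiplicity = 2

Determining the block sizes for each eigenvalue:
  λ = 6: with am = 4 and gm = 2, the partition is not yet determined (e.g. several partitions of 4 into 2 parts exist). Let N = A − (6)·I. Computing rank(N^1) = 2, rank(N^2) = 1, rank(N^3) = 0; the number of blocks of size ≥ j is rank(N^{j−1}) − rank(N^j), giving [2, 1, 1]. So we have 1 block(s) of size 3, 1 block(s) of size 1 → block sizes [3, 1]

Assembling the blocks gives a Jordan form
J =
  [6, 1, 0, 0]
  [0, 6, 1, 0]
  [0, 0, 6, 0]
  [0, 0, 0, 6]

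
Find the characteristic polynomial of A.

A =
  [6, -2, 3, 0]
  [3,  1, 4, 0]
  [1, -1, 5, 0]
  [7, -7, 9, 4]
x^4 - 16*x^3 + 96*x^2 - 256*x + 256

Expanding det(x·I − A) (e.g. by cofactor expansion or by noting that A is similar to its Jordan form J, which has the same characteristic polynomial as A) gives
  χ_A(x) = x^4 - 16*x^3 + 96*x^2 - 256*x + 256
which factors as (x - 4)^4. The eigenvalues (with algebraic multiplicities) are λ = 4 with multiplicity 4.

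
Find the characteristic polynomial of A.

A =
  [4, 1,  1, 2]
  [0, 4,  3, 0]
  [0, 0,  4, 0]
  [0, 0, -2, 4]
x^4 - 16*x^3 + 96*x^2 - 256*x + 256

Expanding det(x·I − A) (e.g. by cofactor expansion or by noting that A is similar to its Jordan form J, which has the same characteristic polynomial as A) gives
  χ_A(x) = x^4 - 16*x^3 + 96*x^2 - 256*x + 256
which factors as (x - 4)^4. The eigenvalues (with algebraic multiplicities) are λ = 4 with multiplicity 4.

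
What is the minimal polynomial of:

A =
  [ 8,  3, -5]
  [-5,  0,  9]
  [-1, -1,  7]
x^3 - 15*x^2 + 75*x - 125

The characteristic polynomial is χ_A(x) = (x - 5)^3, so the eigenvalues are known. The minimal polynomial is
  m_A(x) = Π_λ (x − λ)^{k_λ}
where k_λ is the size of the *largest* Jordan block for λ (equivalently, the smallest k with (A − λI)^k v = 0 for every generalised eigenvector v of λ).

  λ = 5: largest Jordan block has size 3, contributing (x − 5)^3

So m_A(x) = (x - 5)^3 = x^3 - 15*x^2 + 75*x - 125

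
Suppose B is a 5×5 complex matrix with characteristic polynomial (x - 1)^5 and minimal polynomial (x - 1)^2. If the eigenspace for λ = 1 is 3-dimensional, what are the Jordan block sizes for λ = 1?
Block sizes for λ = 1: [2, 2, 1]

Step 1 — from the characteristic polynomial, algebraic multiplicity of λ = 1 is 5. From dim ker(B − (1)·I) = 3, there are exactly 3 Jordan blocks for λ = 1.
Step 2 — from the minimal polynomial, the factor (x − 1)^2 tells us the largest block for λ = 1 has size 2.
Step 3 — with total size 5, 3 blocks, and largest block 2, the block sizes (in nonincreasing order) are [2, 2, 1].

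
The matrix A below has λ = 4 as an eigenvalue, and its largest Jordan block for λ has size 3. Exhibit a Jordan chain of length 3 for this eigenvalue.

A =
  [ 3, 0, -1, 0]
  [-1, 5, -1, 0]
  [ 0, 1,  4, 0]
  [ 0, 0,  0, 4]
A Jordan chain for λ = 4 of length 3:
v_1 = (1, 0, -1, 0)ᵀ
v_2 = (-1, -1, 0, 0)ᵀ
v_3 = (1, 0, 0, 0)ᵀ

Let N = A − (4)·I. We want v_3 with N^3 v_3 = 0 but N^2 v_3 ≠ 0; then v_{j-1} := N · v_j for j = 3, …, 2.

Pick v_3 = (1, 0, 0, 0)ᵀ.
Then v_2 = N · v_3 = (-1, -1, 0, 0)ᵀ.
Then v_1 = N · v_2 = (1, 0, -1, 0)ᵀ.

Sanity check: (A − (4)·I) v_1 = (0, 0, 0, 0)ᵀ = 0. ✓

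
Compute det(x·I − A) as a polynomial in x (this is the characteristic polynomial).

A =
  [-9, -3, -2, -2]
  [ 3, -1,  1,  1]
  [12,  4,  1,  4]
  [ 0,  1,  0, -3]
x^4 + 12*x^3 + 54*x^2 + 108*x + 81

Expanding det(x·I − A) (e.g. by cofactor expansion or by noting that A is similar to its Jordan form J, which has the same characteristic polynomial as A) gives
  χ_A(x) = x^4 + 12*x^3 + 54*x^2 + 108*x + 81
which factors as (x + 3)^4. The eigenvalues (with algebraic multiplicities) are λ = -3 with multiplicity 4.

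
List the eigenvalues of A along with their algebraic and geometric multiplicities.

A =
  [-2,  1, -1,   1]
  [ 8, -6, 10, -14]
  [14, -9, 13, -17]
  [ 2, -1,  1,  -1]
λ = 0: alg = 3, geom = 2; λ = 4: alg = 1, geom = 1

Step 1 — factor the characteristic polynomial to read off the algebraic multiplicities:
  χ_A(x) = x^3*(x - 4)

Step 2 — compute geometric multiplicities via the rank-nullity identity g(λ) = n − rank(A − λI):
  rank(A − (0)·I) = 2, so dim ker(A − (0)·I) = n − 2 = 2
  rank(A − (4)·I) = 3, so dim ker(A − (4)·I) = n − 3 = 1

Summary:
  λ = 0: algebraic multiplicity = 3, geometric multiplicity = 2
  λ = 4: algebraic multiplicity = 1, geometric multiplicity = 1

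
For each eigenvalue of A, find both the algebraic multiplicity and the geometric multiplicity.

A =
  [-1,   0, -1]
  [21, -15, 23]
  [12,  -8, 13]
λ = -1: alg = 3, geom = 1

Step 1 — factor the characteristic polynomial to read off the algebraic multiplicities:
  χ_A(x) = (x + 1)^3

Step 2 — compute geometric multiplicities via the rank-nullity identity g(λ) = n − rank(A − λI):
  rank(A − (-1)·I) = 2, so dim ker(A − (-1)·I) = n − 2 = 1

Summary:
  λ = -1: algebraic multiplicity = 3, geometric multiplicity = 1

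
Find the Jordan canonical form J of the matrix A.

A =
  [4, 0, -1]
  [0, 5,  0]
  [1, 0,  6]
J_2(5) ⊕ J_1(5)

The characteristic polynomial is
  det(x·I − A) = x^3 - 15*x^2 + 75*x - 125 = (x - 5)^3

Eigenvalues and multiplicities (the geometric multiplicity of λ is n − rank(A − λI), which equals the number of Jordan blocks for λ):
  λ = 5: algebraic multiplicity = 3, geometric multiplicity = 2

Determining the block sizes for each eigenvalue:
  λ = 5: 2 blocks summing to 3 forces exactly one block of size 2 and the rest size 1 → block sizes [2, 1]

Assembling the blocks gives a Jordan form
J =
  [5, 1, 0]
  [0, 5, 0]
  [0, 0, 5]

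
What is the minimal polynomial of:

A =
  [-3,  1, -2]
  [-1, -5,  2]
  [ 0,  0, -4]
x^2 + 8*x + 16

The characteristic polynomial is χ_A(x) = (x + 4)^3, so the eigenvalues are known. The minimal polynomial is
  m_A(x) = Π_λ (x − λ)^{k_λ}
where k_λ is the size of the *largest* Jordan block for λ (equivalently, the smallest k with (A − λI)^k v = 0 for every generalised eigenvector v of λ).

  λ = -4: largest Jordan block has size 2, contributing (x + 4)^2

So m_A(x) = (x + 4)^2 = x^2 + 8*x + 16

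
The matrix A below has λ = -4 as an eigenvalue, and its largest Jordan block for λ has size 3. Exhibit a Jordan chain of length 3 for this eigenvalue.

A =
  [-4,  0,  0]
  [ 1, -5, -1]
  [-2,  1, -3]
A Jordan chain for λ = -4 of length 3:
v_1 = (0, 1, -1)ᵀ
v_2 = (0, 1, -2)ᵀ
v_3 = (1, 0, 0)ᵀ

Let N = A − (-4)·I. We want v_3 with N^3 v_3 = 0 but N^2 v_3 ≠ 0; then v_{j-1} := N · v_j for j = 3, …, 2.

Pick v_3 = (1, 0, 0)ᵀ.
Then v_2 = N · v_3 = (0, 1, -2)ᵀ.
Then v_1 = N · v_2 = (0, 1, -1)ᵀ.

Sanity check: (A − (-4)·I) v_1 = (0, 0, 0)ᵀ = 0. ✓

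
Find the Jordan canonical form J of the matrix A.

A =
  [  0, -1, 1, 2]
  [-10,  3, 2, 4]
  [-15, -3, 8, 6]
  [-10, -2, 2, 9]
J_2(5) ⊕ J_1(5) ⊕ J_1(5)

The characteristic polynomial is
  det(x·I − A) = x^4 - 20*x^3 + 150*x^2 - 500*x + 625 = (x - 5)^4

Eigenvalues and multiplicities (the geometric multiplicity of λ is n − rank(A − λI), which equals the number of Jordan blocks for λ):
  λ = 5: algebraic multiplicity = 4, geometric multiplicity = 3

Determining the block sizes for each eigenvalue:
  λ = 5: 3 blocks summing to 4 forces exactly one block of size 2 and the rest size 1 → block sizes [2, 1, 1]

Assembling the blocks gives a Jordan form
J =
  [5, 1, 0, 0]
  [0, 5, 0, 0]
  [0, 0, 5, 0]
  [0, 0, 0, 5]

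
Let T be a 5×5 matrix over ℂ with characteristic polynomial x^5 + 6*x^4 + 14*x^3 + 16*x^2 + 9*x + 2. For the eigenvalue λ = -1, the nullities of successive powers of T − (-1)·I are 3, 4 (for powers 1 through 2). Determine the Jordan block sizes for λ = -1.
Block sizes for λ = -1: [2, 1, 1]

From the dimensions of kernels of powers, the number of Jordan blocks of size at least j is d_j − d_{j−1} where d_j = dim ker(N^j) (with d_0 = 0). Computing the differences gives [3, 1].
The number of blocks of size exactly k is (#blocks of size ≥ k) − (#blocks of size ≥ k + 1), so the partition is: 2 block(s) of size 1, 1 block(s) of size 2.
In nonincreasing order the block sizes are [2, 1, 1].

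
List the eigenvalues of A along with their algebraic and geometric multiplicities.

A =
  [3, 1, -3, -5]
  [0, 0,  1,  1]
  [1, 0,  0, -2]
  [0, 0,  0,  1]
λ = 1: alg = 4, geom = 2

Step 1 — factor the characteristic polynomial to read off the algebraic multiplicities:
  χ_A(x) = (x - 1)^4

Step 2 — compute geometric multiplicities via the rank-nullity identity g(λ) = n − rank(A − λI):
  rank(A − (1)·I) = 2, so dim ker(A − (1)·I) = n − 2 = 2

Summary:
  λ = 1: algebraic multiplicity = 4, geometric multiplicity = 2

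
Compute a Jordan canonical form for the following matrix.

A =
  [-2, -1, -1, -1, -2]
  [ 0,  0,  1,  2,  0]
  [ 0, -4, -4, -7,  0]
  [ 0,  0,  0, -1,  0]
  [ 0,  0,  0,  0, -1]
J_3(-2) ⊕ J_1(-1) ⊕ J_1(-1)

The characteristic polynomial is
  det(x·I − A) = x^5 + 8*x^4 + 25*x^3 + 38*x^2 + 28*x + 8 = (x + 1)^2*(x + 2)^3

Eigenvalues and multiplicities (the geometric multiplicity of λ is n − rank(A − λI), which equals the number of Jordan blocks for λ):
  λ = -2: algebraic multiplicity = 3, geometric multiplicity = 1
  λ = -1: algebraic multiplicity = 2, geometric multiplicity = 2

Determining the block sizes for each eigenvalue:
  λ = -2: one block (gm = 1), so the single block has size am = 3 → block sizes [3]
  λ = -1: gm = am = 2, so every block has size 1 → block sizes [1, 1]

Assembling the blocks gives a Jordan form
J =
  [-2,  1,  0,  0,  0]
  [ 0, -2,  1,  0,  0]
  [ 0,  0, -2,  0,  0]
  [ 0,  0,  0, -1,  0]
  [ 0,  0,  0,  0, -1]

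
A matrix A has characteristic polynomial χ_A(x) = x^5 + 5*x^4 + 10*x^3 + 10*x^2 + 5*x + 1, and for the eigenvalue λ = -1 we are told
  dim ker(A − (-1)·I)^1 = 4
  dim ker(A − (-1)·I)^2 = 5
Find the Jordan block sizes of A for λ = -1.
Block sizes for λ = -1: [2, 1, 1, 1]

From the dimensions of kernels of powers, the number of Jordan blocks of size at least j is d_j − d_{j−1} where d_j = dim ker(N^j) (with d_0 = 0). Computing the differences gives [4, 1].
The number of blocks of size exactly k is (#blocks of size ≥ k) − (#blocks of size ≥ k + 1), so the partition is: 3 block(s) of size 1, 1 block(s) of size 2.
In nonincreasing order the block sizes are [2, 1, 1, 1].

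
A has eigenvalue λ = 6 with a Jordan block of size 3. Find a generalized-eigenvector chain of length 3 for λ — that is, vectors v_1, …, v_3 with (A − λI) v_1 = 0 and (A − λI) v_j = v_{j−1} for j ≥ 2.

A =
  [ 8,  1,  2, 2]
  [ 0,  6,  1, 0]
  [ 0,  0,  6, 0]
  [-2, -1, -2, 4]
A Jordan chain for λ = 6 of length 3:
v_1 = (1, 0, 0, -1)ᵀ
v_2 = (2, 1, 0, -2)ᵀ
v_3 = (0, 0, 1, 0)ᵀ

Let N = A − (6)·I. We want v_3 with N^3 v_3 = 0 but N^2 v_3 ≠ 0; then v_{j-1} := N · v_j for j = 3, …, 2.

Pick v_3 = (0, 0, 1, 0)ᵀ.
Then v_2 = N · v_3 = (2, 1, 0, -2)ᵀ.
Then v_1 = N · v_2 = (1, 0, 0, -1)ᵀ.

Sanity check: (A − (6)·I) v_1 = (0, 0, 0, 0)ᵀ = 0. ✓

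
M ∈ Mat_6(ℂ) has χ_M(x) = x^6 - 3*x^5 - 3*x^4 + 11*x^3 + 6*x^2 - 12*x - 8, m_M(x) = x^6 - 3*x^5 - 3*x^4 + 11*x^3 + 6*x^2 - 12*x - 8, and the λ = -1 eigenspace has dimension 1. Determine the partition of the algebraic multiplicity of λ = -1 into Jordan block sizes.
Block sizes for λ = -1: [3]

Step 1 — from the characteristic polynomial, algebraic multiplicity of λ = -1 is 3. From dim ker(M − (-1)·I) = 1, there are exactly 1 Jordan blocks for λ = -1.
Step 2 — from the minimal polynomial, the factor (x + 1)^3 tells us the largest block for λ = -1 has size 3.
Step 3 — with total size 3, 1 blocks, and largest block 3, the block sizes (in nonincreasing order) are [3].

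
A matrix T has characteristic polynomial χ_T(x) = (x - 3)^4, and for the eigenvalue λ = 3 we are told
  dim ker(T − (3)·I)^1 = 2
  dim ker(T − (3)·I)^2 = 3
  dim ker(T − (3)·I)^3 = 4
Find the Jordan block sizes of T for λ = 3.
Block sizes for λ = 3: [3, 1]

From the dimensions of kernels of powers, the number of Jordan blocks of size at least j is d_j − d_{j−1} where d_j = dim ker(N^j) (with d_0 = 0). Computing the differences gives [2, 1, 1].
The number of blocks of size exactly k is (#blocks of size ≥ k) − (#blocks of size ≥ k + 1), so the partition is: 1 block(s) of size 1, 1 block(s) of size 3.
In nonincreasing order the block sizes are [3, 1].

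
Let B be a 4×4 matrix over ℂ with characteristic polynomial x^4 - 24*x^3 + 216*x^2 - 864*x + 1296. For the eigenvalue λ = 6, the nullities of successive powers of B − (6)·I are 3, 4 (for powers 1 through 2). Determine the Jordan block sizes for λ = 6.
Block sizes for λ = 6: [2, 1, 1]

From the dimensions of kernels of powers, the number of Jordan blocks of size at least j is d_j − d_{j−1} where d_j = dim ker(N^j) (with d_0 = 0). Computing the differences gives [3, 1].
The number of blocks of size exactly k is (#blocks of size ≥ k) − (#blocks of size ≥ k + 1), so the partition is: 2 block(s) of size 1, 1 block(s) of size 2.
In nonincreasing order the block sizes are [2, 1, 1].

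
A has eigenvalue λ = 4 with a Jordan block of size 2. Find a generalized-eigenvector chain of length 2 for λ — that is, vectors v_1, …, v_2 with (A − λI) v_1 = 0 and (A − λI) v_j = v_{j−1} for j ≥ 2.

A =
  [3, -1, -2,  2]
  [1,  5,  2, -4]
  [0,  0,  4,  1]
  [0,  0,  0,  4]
A Jordan chain for λ = 4 of length 2:
v_1 = (-1, 1, 0, 0)ᵀ
v_2 = (1, 0, 0, 0)ᵀ

Let N = A − (4)·I. We want v_2 with N^2 v_2 = 0 but N^1 v_2 ≠ 0; then v_{j-1} := N · v_j for j = 2, …, 2.

Pick v_2 = (1, 0, 0, 0)ᵀ.
Then v_1 = N · v_2 = (-1, 1, 0, 0)ᵀ.

Sanity check: (A − (4)·I) v_1 = (0, 0, 0, 0)ᵀ = 0. ✓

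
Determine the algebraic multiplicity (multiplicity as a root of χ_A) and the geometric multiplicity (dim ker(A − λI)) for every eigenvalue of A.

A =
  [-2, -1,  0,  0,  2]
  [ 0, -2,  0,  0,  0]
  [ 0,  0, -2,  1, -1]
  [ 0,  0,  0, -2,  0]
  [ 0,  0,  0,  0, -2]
λ = -2: alg = 5, geom = 3

Step 1 — factor the characteristic polynomial to read off the algebraic multiplicities:
  χ_A(x) = (x + 2)^5

Step 2 — compute geometric multiplicities via the rank-nullity identity g(λ) = n − rank(A − λI):
  rank(A − (-2)·I) = 2, so dim ker(A − (-2)·I) = n − 2 = 3

Summary:
  λ = -2: algebraic multiplicity = 5, geometric multiplicity = 3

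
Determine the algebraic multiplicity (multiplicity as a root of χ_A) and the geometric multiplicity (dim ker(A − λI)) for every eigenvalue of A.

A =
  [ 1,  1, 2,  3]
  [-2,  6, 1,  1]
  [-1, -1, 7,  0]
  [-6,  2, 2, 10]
λ = 6: alg = 4, geom = 2

Step 1 — factor the characteristic polynomial to read off the algebraic multiplicities:
  χ_A(x) = (x - 6)^4

Step 2 — compute geometric multiplicities via the rank-nullity identity g(λ) = n − rank(A − λI):
  rank(A − (6)·I) = 2, so dim ker(A − (6)·I) = n − 2 = 2

Summary:
  λ = 6: algebraic multiplicity = 4, geometric multiplicity = 2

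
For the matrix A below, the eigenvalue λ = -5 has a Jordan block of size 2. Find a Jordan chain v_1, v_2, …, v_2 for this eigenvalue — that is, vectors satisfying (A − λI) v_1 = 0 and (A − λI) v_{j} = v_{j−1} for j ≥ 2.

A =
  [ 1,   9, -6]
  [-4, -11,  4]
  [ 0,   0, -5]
A Jordan chain for λ = -5 of length 2:
v_1 = (6, -4, 0)ᵀ
v_2 = (1, 0, 0)ᵀ

Let N = A − (-5)·I. We want v_2 with N^2 v_2 = 0 but N^1 v_2 ≠ 0; then v_{j-1} := N · v_j for j = 2, …, 2.

Pick v_2 = (1, 0, 0)ᵀ.
Then v_1 = N · v_2 = (6, -4, 0)ᵀ.

Sanity check: (A − (-5)·I) v_1 = (0, 0, 0)ᵀ = 0. ✓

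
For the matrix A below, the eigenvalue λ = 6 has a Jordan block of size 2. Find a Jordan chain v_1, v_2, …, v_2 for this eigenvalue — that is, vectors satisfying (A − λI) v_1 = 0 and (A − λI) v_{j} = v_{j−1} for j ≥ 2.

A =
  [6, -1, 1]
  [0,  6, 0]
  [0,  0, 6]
A Jordan chain for λ = 6 of length 2:
v_1 = (-1, 0, 0)ᵀ
v_2 = (0, 1, 0)ᵀ

Let N = A − (6)·I. We want v_2 with N^2 v_2 = 0 but N^1 v_2 ≠ 0; then v_{j-1} := N · v_j for j = 2, …, 2.

Pick v_2 = (0, 1, 0)ᵀ.
Then v_1 = N · v_2 = (-1, 0, 0)ᵀ.

Sanity check: (A − (6)·I) v_1 = (0, 0, 0)ᵀ = 0. ✓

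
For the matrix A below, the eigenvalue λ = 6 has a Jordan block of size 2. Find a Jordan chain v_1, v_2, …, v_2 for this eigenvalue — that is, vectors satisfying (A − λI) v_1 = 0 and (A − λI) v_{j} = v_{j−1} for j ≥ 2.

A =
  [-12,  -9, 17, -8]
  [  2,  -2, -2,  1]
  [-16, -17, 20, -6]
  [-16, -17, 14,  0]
A Jordan chain for λ = 6 of length 2:
v_1 = (-1, 0, -2, -2)ᵀ
v_2 = (1, 0, 1, 0)ᵀ

Let N = A − (6)·I. We want v_2 with N^2 v_2 = 0 but N^1 v_2 ≠ 0; then v_{j-1} := N · v_j for j = 2, …, 2.

Pick v_2 = (1, 0, 1, 0)ᵀ.
Then v_1 = N · v_2 = (-1, 0, -2, -2)ᵀ.

Sanity check: (A − (6)·I) v_1 = (0, 0, 0, 0)ᵀ = 0. ✓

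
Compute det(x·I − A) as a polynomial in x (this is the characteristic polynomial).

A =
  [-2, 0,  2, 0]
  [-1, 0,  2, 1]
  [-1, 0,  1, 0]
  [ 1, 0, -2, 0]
x^4 + x^3

Expanding det(x·I − A) (e.g. by cofactor expansion or by noting that A is similar to its Jordan form J, which has the same characteristic polynomial as A) gives
  χ_A(x) = x^4 + x^3
which factors as x^3*(x + 1). The eigenvalues (with algebraic multiplicities) are λ = -1 with multiplicity 1, λ = 0 with multiplicity 3.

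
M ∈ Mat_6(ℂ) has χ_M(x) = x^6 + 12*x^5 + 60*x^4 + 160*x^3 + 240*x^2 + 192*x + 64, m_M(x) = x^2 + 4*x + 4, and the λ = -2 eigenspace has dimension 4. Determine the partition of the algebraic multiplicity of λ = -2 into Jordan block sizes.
Block sizes for λ = -2: [2, 2, 1, 1]

Step 1 — from the characteristic polynomial, algebraic multiplicity of λ = -2 is 6. From dim ker(M − (-2)·I) = 4, there are exactly 4 Jordan blocks for λ = -2.
Step 2 — from the minimal polynomial, the factor (x + 2)^2 tells us the largest block for λ = -2 has size 2.
Step 3 — with total size 6, 4 blocks, and largest block 2, the block sizes (in nonincreasing order) are [2, 2, 1, 1].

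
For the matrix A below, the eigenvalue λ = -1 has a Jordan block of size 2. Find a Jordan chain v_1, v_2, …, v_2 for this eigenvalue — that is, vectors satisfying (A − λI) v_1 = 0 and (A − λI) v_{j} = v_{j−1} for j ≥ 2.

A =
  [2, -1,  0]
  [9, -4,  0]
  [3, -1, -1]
A Jordan chain for λ = -1 of length 2:
v_1 = (3, 9, 3)ᵀ
v_2 = (1, 0, 0)ᵀ

Let N = A − (-1)·I. We want v_2 with N^2 v_2 = 0 but N^1 v_2 ≠ 0; then v_{j-1} := N · v_j for j = 2, …, 2.

Pick v_2 = (1, 0, 0)ᵀ.
Then v_1 = N · v_2 = (3, 9, 3)ᵀ.

Sanity check: (A − (-1)·I) v_1 = (0, 0, 0)ᵀ = 0. ✓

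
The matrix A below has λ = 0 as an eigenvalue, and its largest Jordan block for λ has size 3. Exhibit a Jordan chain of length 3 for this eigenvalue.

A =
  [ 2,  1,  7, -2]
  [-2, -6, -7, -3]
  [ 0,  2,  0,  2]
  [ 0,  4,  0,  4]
A Jordan chain for λ = 0 of length 3:
v_1 = (2, 8, -4, -8)ᵀ
v_2 = (2, -2, 0, 0)ᵀ
v_3 = (1, 0, 0, 0)ᵀ

Let N = A − (0)·I. We want v_3 with N^3 v_3 = 0 but N^2 v_3 ≠ 0; then v_{j-1} := N · v_j for j = 3, …, 2.

Pick v_3 = (1, 0, 0, 0)ᵀ.
Then v_2 = N · v_3 = (2, -2, 0, 0)ᵀ.
Then v_1 = N · v_2 = (2, 8, -4, -8)ᵀ.

Sanity check: (A − (0)·I) v_1 = (0, 0, 0, 0)ᵀ = 0. ✓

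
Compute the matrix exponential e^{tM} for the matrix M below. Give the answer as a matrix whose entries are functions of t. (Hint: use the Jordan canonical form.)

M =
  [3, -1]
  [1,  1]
e^{tM} =
  [t*exp(2*t) + exp(2*t), -t*exp(2*t)]
  [t*exp(2*t), -t*exp(2*t) + exp(2*t)]

Strategy: write M = P · J · P⁻¹ where J is a Jordan canonical form, so e^{tM} = P · e^{tJ} · P⁻¹, and e^{tJ} can be computed block-by-block.

M has Jordan form
J =
  [2, 1]
  [0, 2]
(up to reordering of blocks).

Per-block formulas:
  For a 2×2 Jordan block J_2(2): exp(t · J_2(2)) = e^(2t)·(I + t·N), where N is the 2×2 nilpotent shift.

After assembling e^{tJ} and conjugating by P, we get:

e^{tM} =
  [t*exp(2*t) + exp(2*t), -t*exp(2*t)]
  [t*exp(2*t), -t*exp(2*t) + exp(2*t)]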